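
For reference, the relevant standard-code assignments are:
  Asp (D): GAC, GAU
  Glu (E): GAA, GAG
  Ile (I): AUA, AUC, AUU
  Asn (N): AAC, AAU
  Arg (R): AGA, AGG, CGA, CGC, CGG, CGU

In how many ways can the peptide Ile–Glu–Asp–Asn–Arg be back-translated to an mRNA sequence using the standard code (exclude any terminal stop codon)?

Ile: 3 codons.
Glu: 2 codons.
Asp: 2 codons.
Asn: 2 codons.
Arg: 6 codons.
3 × 2 × 2 × 2 × 6 = 144.

144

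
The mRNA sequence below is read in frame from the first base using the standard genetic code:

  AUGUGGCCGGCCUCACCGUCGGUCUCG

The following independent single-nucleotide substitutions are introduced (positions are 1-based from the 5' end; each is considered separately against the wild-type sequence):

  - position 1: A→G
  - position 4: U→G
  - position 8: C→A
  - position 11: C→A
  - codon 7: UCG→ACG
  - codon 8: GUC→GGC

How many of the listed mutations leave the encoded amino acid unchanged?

0

Codon 1: AUG (Met) → GUG (Val) — missense.
Codon 2: UGG (Trp) → GGG (Gly) — missense.
Codon 3: CCG (Pro) → CAG (Gln) — missense.
Codon 4: GCC (Ala) → GAC (Asp) — missense.
Codon 7: UCG (Ser) → ACG (Thr) — missense.
Codon 8: GUC (Val) → GGC (Gly) — missense.
Synonymous: 0 of 6.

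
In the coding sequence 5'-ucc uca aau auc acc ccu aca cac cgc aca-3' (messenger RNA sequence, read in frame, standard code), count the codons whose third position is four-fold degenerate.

Codon 1 UCC (Ser): third position 4-fold.
Codon 2 UCA (Ser): third position 4-fold.
Codon 3 AAU (Asn): third position 2-fold.
Codon 4 AUC (Ile): third position 3-fold.
Codon 5 ACC (Thr): third position 4-fold.
Codon 6 CCU (Pro): third position 4-fold.
Codon 7 ACA (Thr): third position 4-fold.
Codon 8 CAC (His): third position 2-fold.
Codon 9 CGC (Arg): third position 4-fold.
Codon 10 ACA (Thr): third position 4-fold.
Four-fold degenerate third positions: 7.

7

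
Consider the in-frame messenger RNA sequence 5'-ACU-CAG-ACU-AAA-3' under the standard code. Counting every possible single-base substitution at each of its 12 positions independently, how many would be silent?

8

Codon 1 (ACU, Thr): 3 synonymous substitutions.
Codon 2 (CAG, Gln): 1 synonymous substitution.
Codon 3 (ACU, Thr): 3 synonymous substitutions.
Codon 4 (AAA, Lys): 1 synonymous substitution.
Total: 3 + 1 + 3 + 1 = 8.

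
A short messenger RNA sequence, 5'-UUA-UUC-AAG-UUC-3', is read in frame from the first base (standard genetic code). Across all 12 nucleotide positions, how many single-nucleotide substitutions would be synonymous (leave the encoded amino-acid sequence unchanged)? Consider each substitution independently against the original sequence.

Codon 1 (UUA, Leu): 2 synonymous substitutions.
Codon 2 (UUC, Phe): 1 synonymous substitution.
Codon 3 (AAG, Lys): 1 synonymous substitution.
Codon 4 (UUC, Phe): 1 synonymous substitution.
Total: 2 + 1 + 1 + 1 = 5.

5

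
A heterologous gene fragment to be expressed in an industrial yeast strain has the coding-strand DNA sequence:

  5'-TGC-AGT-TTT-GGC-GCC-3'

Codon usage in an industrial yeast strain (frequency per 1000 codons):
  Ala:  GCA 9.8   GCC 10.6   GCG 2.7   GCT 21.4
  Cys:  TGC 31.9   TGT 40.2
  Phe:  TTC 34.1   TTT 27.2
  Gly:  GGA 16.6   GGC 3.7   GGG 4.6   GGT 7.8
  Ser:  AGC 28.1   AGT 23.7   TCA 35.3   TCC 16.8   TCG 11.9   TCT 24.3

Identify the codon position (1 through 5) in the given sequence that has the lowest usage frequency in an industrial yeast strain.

Codon 1 TGC (Cys): 31.9 per 1000.
Codon 2 AGT (Ser): 23.7 per 1000.
Codon 3 TTT (Phe): 27.2 per 1000.
Codon 4 GGC (Gly): 3.7 per 1000.
Codon 5 GCC (Ala): 10.6 per 1000.
Lowest frequency is 3.7 at codon 4.

4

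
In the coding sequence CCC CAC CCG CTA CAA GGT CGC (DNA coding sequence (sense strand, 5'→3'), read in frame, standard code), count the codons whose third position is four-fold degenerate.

5

Codon 1 CCC (Pro): third position 4-fold.
Codon 2 CAC (His): third position 2-fold.
Codon 3 CCG (Pro): third position 4-fold.
Codon 4 CTA (Leu): third position 4-fold.
Codon 5 CAA (Gln): third position 2-fold.
Codon 6 GGT (Gly): third position 4-fold.
Codon 7 CGC (Arg): third position 4-fold.
Four-fold degenerate third positions: 5.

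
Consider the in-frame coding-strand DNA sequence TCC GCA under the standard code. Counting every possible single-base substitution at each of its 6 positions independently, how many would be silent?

6

Codon 1 (TCC, Ser): 3 synonymous substitutions.
Codon 2 (GCA, Ala): 3 synonymous substitutions.
Total: 3 + 3 = 6.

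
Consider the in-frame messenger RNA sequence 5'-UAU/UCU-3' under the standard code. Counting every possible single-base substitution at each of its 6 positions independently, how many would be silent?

4

Codon 1 (UAU, Tyr): 1 synonymous substitution.
Codon 2 (UCU, Ser): 3 synonymous substitutions.
Total: 1 + 3 = 4.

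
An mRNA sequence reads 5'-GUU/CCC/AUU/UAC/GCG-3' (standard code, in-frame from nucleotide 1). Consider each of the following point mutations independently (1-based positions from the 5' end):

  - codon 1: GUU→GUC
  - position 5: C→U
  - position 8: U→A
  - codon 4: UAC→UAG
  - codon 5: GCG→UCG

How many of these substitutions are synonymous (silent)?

Codon 1: GUU (Val) → GUC (Val) — synonymous.
Codon 2: CCC (Pro) → CUC (Leu) — missense.
Codon 3: AUU (Ile) → AAU (Asn) — missense.
Codon 4: UAC (Tyr) → UAG (Stop) — nonsense.
Codon 5: GCG (Ala) → UCG (Ser) — missense.
Synonymous: 1 of 5.

1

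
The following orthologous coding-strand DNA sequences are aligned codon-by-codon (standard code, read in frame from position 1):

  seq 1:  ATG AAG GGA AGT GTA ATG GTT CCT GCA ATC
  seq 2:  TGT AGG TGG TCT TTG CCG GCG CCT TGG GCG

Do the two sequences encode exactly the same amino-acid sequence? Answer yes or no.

no

Codon 1: ATG Met / TGT Cys — nonsynonymous.
Codon 2: AAG Lys / AGG Arg — nonsynonymous.
Codon 3: GGA Gly / TGG Trp — nonsynonymous.
Codon 4: AGT Ser / TCT Ser — synonymous.
Codon 5: GTA Val / TTG Leu — nonsynonymous.
Codon 6: ATG Met / CCG Pro — nonsynonymous.
Codon 7: GTT Val / GCG Ala — nonsynonymous.
Codon 8: CCT Pro / CCT Pro — identical.
Codon 9: GCA Ala / TGG Trp — nonsynonymous.
Codon 10: ATC Ile / GCG Ala — nonsynonymous.
Nonsynonymous differences: 8 → different protein.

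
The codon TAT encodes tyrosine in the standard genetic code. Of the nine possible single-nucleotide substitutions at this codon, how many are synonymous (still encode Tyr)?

Position 1: none → 0 synonymous.
Position 2: none → 0 synonymous.
Position 3: TAC → 1 synonymous.
Total: 0 + 0 + 1 = 1.

1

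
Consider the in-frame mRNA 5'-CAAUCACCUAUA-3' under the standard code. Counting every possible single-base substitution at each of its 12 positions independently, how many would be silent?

Codon 1 (CAA, Gln): 1 synonymous substitution.
Codon 2 (UCA, Ser): 3 synonymous substitutions.
Codon 3 (CCU, Pro): 3 synonymous substitutions.
Codon 4 (AUA, Ile): 2 synonymous substitutions.
Total: 1 + 3 + 3 + 2 = 9.

9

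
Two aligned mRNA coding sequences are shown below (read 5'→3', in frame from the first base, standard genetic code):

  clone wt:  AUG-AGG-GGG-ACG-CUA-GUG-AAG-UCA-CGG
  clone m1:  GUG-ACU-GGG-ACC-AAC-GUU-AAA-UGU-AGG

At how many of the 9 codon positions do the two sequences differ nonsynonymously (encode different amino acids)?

Codon 1: AUG Met / GUG Val — nonsynonymous.
Codon 2: AGG Arg / ACU Thr — nonsynonymous.
Codon 3: GGG Gly / GGG Gly — identical.
Codon 4: ACG Thr / ACC Thr — synonymous.
Codon 5: CUA Leu / AAC Asn — nonsynonymous.
Codon 6: GUG Val / GUU Val — synonymous.
Codon 7: AAG Lys / AAA Lys — synonymous.
Codon 8: UCA Ser / UGU Cys — nonsynonymous.
Codon 9: CGG Arg / AGG Arg — synonymous.
Nonsynonymous differences: 4.

4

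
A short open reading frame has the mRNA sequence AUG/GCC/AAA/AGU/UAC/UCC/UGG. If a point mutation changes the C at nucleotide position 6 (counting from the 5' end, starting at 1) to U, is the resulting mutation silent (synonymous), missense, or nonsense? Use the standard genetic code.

Position 6 falls in codon 2: GCC → Ala.
After the substitution the codon is GCU → Ala.
Both encode Ala, so the change is synonymous.

silent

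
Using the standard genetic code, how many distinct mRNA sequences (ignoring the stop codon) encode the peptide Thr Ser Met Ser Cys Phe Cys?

Thr: 4 codons.
Ser: 6 codons.
Met: 1 codon.
Ser: 6 codons.
Cys: 2 codons.
Phe: 2 codons.
Cys: 2 codons.
4 × 6 × 1 × 6 × 2 × 2 × 2 = 1152.

1152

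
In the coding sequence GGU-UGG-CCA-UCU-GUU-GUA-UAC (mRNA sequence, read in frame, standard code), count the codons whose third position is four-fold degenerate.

5

Codon 1 GGU (Gly): third position 4-fold.
Codon 2 UGG (Trp): third position 1-fold.
Codon 3 CCA (Pro): third position 4-fold.
Codon 4 UCU (Ser): third position 4-fold.
Codon 5 GUU (Val): third position 4-fold.
Codon 6 GUA (Val): third position 4-fold.
Codon 7 UAC (Tyr): third position 2-fold.
Four-fold degenerate third positions: 5.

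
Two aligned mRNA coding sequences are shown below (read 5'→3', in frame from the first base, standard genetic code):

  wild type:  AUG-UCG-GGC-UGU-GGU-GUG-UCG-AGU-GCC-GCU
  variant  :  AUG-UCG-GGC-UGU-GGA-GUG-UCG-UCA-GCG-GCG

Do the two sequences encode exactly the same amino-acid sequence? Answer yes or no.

yes

Codon 1: AUG Met / AUG Met — identical.
Codon 2: UCG Ser / UCG Ser — identical.
Codon 3: GGC Gly / GGC Gly — identical.
Codon 4: UGU Cys / UGU Cys — identical.
Codon 5: GGU Gly / GGA Gly — synonymous.
Codon 6: GUG Val / GUG Val — identical.
Codon 7: UCG Ser / UCG Ser — identical.
Codon 8: AGU Ser / UCA Ser — synonymous.
Codon 9: GCC Ala / GCG Ala — synonymous.
Codon 10: GCU Ala / GCG Ala — synonymous.
Nonsynonymous differences: 0 → same protein.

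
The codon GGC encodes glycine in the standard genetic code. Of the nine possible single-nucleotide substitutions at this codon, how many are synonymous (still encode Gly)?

3

Position 1: none → 0 synonymous.
Position 2: none → 0 synonymous.
Position 3: GGU, GGA, GGG → 3 synonymous.
Total: 0 + 0 + 3 = 3.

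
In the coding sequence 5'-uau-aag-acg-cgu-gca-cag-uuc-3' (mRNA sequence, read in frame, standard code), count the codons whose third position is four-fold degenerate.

3

Codon 1 UAU (Tyr): third position 2-fold.
Codon 2 AAG (Lys): third position 2-fold.
Codon 3 ACG (Thr): third position 4-fold.
Codon 4 CGU (Arg): third position 4-fold.
Codon 5 GCA (Ala): third position 4-fold.
Codon 6 CAG (Gln): third position 2-fold.
Codon 7 UUC (Phe): third position 2-fold.
Four-fold degenerate third positions: 3.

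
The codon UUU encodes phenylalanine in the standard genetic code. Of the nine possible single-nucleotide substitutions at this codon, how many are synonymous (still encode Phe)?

Position 1: none → 0 synonymous.
Position 2: none → 0 synonymous.
Position 3: UUC → 1 synonymous.
Total: 0 + 0 + 1 = 1.

1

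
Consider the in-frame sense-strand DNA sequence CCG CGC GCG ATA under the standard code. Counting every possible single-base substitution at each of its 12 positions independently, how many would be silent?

11

Codon 1 (CCG, Pro): 3 synonymous substitutions.
Codon 2 (CGC, Arg): 3 synonymous substitutions.
Codon 3 (GCG, Ala): 3 synonymous substitutions.
Codon 4 (ATA, Ile): 2 synonymous substitutions.
Total: 3 + 3 + 3 + 2 = 11.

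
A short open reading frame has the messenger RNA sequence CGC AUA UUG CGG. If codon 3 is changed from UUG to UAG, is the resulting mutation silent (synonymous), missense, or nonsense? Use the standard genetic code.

nonsense

Position 8 falls in codon 3: UUG → Leu.
After the substitution the codon is UAG → Stop.
The new codon is a stop codon, so this is a nonsense mutation.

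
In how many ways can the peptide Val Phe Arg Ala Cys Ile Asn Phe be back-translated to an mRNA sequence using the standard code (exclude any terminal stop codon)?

4608

Val: 4 codons.
Phe: 2 codons.
Arg: 6 codons.
Ala: 4 codons.
Cys: 2 codons.
Ile: 3 codons.
Asn: 2 codons.
Phe: 2 codons.
4 × 2 × 6 × 4 × 2 × 3 × 2 × 2 = 4608.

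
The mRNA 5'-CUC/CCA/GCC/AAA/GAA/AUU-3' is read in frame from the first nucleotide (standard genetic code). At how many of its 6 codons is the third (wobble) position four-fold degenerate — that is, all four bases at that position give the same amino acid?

Codon 1 CUC (Leu): third position 4-fold.
Codon 2 CCA (Pro): third position 4-fold.
Codon 3 GCC (Ala): third position 4-fold.
Codon 4 AAA (Lys): third position 2-fold.
Codon 5 GAA (Glu): third position 2-fold.
Codon 6 AUU (Ile): third position 3-fold.
Four-fold degenerate third positions: 3.

3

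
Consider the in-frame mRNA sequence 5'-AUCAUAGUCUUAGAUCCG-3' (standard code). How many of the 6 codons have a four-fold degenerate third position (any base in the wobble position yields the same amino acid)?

2

Codon 1 AUC (Ile): third position 3-fold.
Codon 2 AUA (Ile): third position 3-fold.
Codon 3 GUC (Val): third position 4-fold.
Codon 4 UUA (Leu): third position 2-fold.
Codon 5 GAU (Asp): third position 2-fold.
Codon 6 CCG (Pro): third position 4-fold.
Four-fold degenerate third positions: 2.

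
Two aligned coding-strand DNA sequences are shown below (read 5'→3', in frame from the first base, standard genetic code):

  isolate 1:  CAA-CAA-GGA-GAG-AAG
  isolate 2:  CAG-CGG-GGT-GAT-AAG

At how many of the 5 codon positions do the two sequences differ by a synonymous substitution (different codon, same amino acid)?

2

Codon 1: CAA Gln / CAG Gln — synonymous.
Codon 2: CAA Gln / CGG Arg — nonsynonymous.
Codon 3: GGA Gly / GGT Gly — synonymous.
Codon 4: GAG Glu / GAT Asp — nonsynonymous.
Codon 5: AAG Lys / AAG Lys — identical.
Synonymous differences: 2.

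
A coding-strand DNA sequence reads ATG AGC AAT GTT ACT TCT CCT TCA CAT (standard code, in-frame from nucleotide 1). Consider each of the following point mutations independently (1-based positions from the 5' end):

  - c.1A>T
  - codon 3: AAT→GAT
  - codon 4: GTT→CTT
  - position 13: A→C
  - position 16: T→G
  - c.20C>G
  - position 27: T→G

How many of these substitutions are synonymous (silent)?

Codon 1: ATG (Met) → TTG (Leu) — missense.
Codon 3: AAT (Asn) → GAT (Asp) — missense.
Codon 4: GTT (Val) → CTT (Leu) — missense.
Codon 5: ACT (Thr) → CCT (Pro) — missense.
Codon 6: TCT (Ser) → GCT (Ala) — missense.
Codon 7: CCT (Pro) → CGT (Arg) — missense.
Codon 9: CAT (His) → CAG (Gln) — missense.
Synonymous: 0 of 7.

0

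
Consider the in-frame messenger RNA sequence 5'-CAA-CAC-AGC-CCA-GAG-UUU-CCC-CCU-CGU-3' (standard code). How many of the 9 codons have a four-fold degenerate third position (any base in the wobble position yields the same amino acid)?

4

Codon 1 CAA (Gln): third position 2-fold.
Codon 2 CAC (His): third position 2-fold.
Codon 3 AGC (Ser): third position 2-fold.
Codon 4 CCA (Pro): third position 4-fold.
Codon 5 GAG (Glu): third position 2-fold.
Codon 6 UUU (Phe): third position 2-fold.
Codon 7 CCC (Pro): third position 4-fold.
Codon 8 CCU (Pro): third position 4-fold.
Codon 9 CGU (Arg): third position 4-fold.
Four-fold degenerate third positions: 4.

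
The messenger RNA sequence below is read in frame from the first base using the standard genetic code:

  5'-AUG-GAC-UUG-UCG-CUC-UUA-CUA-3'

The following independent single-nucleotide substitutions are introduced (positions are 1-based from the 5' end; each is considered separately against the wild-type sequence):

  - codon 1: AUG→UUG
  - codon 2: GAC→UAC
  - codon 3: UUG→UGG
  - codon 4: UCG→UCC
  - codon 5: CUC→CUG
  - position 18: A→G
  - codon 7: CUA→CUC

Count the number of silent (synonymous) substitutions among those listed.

Codon 1: AUG (Met) → UUG (Leu) — missense.
Codon 2: GAC (Asp) → UAC (Tyr) — missense.
Codon 3: UUG (Leu) → UGG (Trp) — missense.
Codon 4: UCG (Ser) → UCC (Ser) — synonymous.
Codon 5: CUC (Leu) → CUG (Leu) — synonymous.
Codon 6: UUA (Leu) → UUG (Leu) — synonymous.
Codon 7: CUA (Leu) → CUC (Leu) — synonymous.
Synonymous: 4 of 7.

4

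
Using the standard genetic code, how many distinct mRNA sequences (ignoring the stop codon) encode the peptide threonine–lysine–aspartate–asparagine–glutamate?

Thr: 4 codons.
Lys: 2 codons.
Asp: 2 codons.
Asn: 2 codons.
Glu: 2 codons.
4 × 2 × 2 × 2 × 2 = 64.

64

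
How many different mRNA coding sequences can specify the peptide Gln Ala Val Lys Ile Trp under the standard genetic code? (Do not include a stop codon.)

192

Gln: 2 codons.
Ala: 4 codons.
Val: 4 codons.
Lys: 2 codons.
Ile: 3 codons.
Trp: 1 codon.
2 × 4 × 4 × 2 × 3 × 1 = 192.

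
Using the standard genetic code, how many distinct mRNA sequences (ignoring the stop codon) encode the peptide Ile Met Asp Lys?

Ile: 3 codons.
Met: 1 codon.
Asp: 2 codons.
Lys: 2 codons.
3 × 1 × 2 × 2 = 12.

12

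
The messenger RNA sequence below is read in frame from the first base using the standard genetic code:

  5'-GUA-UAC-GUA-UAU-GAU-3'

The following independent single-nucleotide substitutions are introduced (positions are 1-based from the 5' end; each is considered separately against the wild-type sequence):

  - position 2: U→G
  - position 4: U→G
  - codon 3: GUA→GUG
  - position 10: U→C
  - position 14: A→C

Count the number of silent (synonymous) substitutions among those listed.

Codon 1: GUA (Val) → GGA (Gly) — missense.
Codon 2: UAC (Tyr) → GAC (Asp) — missense.
Codon 3: GUA (Val) → GUG (Val) — synonymous.
Codon 4: UAU (Tyr) → CAU (His) — missense.
Codon 5: GAU (Asp) → GCU (Ala) — missense.
Synonymous: 1 of 5.

1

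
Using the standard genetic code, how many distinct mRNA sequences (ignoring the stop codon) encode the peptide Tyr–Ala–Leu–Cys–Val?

384

Tyr: 2 codons.
Ala: 4 codons.
Leu: 6 codons.
Cys: 2 codons.
Val: 4 codons.
2 × 4 × 6 × 2 × 4 = 384.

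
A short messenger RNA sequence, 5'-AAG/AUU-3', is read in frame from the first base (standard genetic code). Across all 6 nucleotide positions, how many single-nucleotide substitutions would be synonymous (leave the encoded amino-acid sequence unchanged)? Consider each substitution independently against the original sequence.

Codon 1 (AAG, Lys): 1 synonymous substitution.
Codon 2 (AUU, Ile): 2 synonymous substitutions.
Total: 1 + 2 = 3.

3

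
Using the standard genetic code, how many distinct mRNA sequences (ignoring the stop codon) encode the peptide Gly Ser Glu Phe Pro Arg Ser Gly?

55296

Gly: 4 codons.
Ser: 6 codons.
Glu: 2 codons.
Phe: 2 codons.
Pro: 4 codons.
Arg: 6 codons.
Ser: 6 codons.
Gly: 4 codons.
4 × 6 × 2 × 2 × 4 × 6 × 6 × 4 = 55296.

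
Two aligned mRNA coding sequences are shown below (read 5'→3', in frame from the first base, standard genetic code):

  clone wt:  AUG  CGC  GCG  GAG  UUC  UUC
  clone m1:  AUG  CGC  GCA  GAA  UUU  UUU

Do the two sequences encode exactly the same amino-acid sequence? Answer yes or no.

yes

Codon 1: AUG Met / AUG Met — identical.
Codon 2: CGC Arg / CGC Arg — identical.
Codon 3: GCG Ala / GCA Ala — synonymous.
Codon 4: GAG Glu / GAA Glu — synonymous.
Codon 5: UUC Phe / UUU Phe — synonymous.
Codon 6: UUC Phe / UUU Phe — synonymous.
Nonsynonymous differences: 0 → same protein.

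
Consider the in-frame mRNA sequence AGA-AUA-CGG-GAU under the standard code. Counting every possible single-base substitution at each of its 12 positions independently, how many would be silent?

Codon 1 (AGA, Arg): 2 synonymous substitutions.
Codon 2 (AUA, Ile): 2 synonymous substitutions.
Codon 3 (CGG, Arg): 4 synonymous substitutions.
Codon 4 (GAU, Asp): 1 synonymous substitution.
Total: 2 + 2 + 4 + 1 = 9.

9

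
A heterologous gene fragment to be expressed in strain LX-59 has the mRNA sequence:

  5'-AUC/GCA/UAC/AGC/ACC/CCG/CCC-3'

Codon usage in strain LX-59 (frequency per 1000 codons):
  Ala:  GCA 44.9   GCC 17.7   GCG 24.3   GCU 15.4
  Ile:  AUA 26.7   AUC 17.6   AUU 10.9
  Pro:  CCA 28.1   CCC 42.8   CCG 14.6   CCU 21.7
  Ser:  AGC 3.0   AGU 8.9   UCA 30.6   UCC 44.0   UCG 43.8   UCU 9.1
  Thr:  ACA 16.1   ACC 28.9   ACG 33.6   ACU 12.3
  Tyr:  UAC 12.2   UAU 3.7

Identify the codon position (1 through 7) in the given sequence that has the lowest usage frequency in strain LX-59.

4

Codon 1 AUC (Ile): 17.6 per 1000.
Codon 2 GCA (Ala): 44.9 per 1000.
Codon 3 UAC (Tyr): 12.2 per 1000.
Codon 4 AGC (Ser): 3.0 per 1000.
Codon 5 ACC (Thr): 28.9 per 1000.
Codon 6 CCG (Pro): 14.6 per 1000.
Codon 7 CCC (Pro): 42.8 per 1000.
Lowest frequency is 3.0 at codon 4.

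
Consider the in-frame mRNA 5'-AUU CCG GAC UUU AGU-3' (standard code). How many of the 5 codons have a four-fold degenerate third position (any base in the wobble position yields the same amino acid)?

1

Codon 1 AUU (Ile): third position 3-fold.
Codon 2 CCG (Pro): third position 4-fold.
Codon 3 GAC (Asp): third position 2-fold.
Codon 4 UUU (Phe): third position 2-fold.
Codon 5 AGU (Ser): third position 2-fold.
Four-fold degenerate third positions: 1.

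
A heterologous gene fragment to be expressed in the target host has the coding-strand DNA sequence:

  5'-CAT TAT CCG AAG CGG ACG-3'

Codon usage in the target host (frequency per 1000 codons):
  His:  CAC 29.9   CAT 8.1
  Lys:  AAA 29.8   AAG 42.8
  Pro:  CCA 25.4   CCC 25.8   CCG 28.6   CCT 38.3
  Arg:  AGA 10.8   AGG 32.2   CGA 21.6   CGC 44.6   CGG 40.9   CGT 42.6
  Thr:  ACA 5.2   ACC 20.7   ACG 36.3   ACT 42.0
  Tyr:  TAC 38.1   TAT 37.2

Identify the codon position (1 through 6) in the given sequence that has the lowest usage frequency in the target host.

Codon 1 CAT (His): 8.1 per 1000.
Codon 2 TAT (Tyr): 37.2 per 1000.
Codon 3 CCG (Pro): 28.6 per 1000.
Codon 4 AAG (Lys): 42.8 per 1000.
Codon 5 CGG (Arg): 40.9 per 1000.
Codon 6 ACG (Thr): 36.3 per 1000.
Lowest frequency is 8.1 at codon 1.

1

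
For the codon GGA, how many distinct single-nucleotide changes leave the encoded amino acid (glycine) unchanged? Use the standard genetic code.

Position 1: none → 0 synonymous.
Position 2: none → 0 synonymous.
Position 3: GGU, GGC, GGG → 3 synonymous.
Total: 0 + 0 + 3 = 3.

3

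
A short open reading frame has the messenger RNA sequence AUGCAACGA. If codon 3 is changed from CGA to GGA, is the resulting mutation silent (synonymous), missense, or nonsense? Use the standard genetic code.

missense

Position 7 falls in codon 3: CGA → Arg.
After the substitution the codon is GGA → Gly.
Arg ≠ Gly, so this is a missense mutation.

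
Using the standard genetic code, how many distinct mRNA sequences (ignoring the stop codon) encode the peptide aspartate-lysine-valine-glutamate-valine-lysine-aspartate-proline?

2048

Asp: 2 codons.
Lys: 2 codons.
Val: 4 codons.
Glu: 2 codons.
Val: 4 codons.
Lys: 2 codons.
Asp: 2 codons.
Pro: 4 codons.
2 × 2 × 4 × 2 × 4 × 2 × 2 × 4 = 2048.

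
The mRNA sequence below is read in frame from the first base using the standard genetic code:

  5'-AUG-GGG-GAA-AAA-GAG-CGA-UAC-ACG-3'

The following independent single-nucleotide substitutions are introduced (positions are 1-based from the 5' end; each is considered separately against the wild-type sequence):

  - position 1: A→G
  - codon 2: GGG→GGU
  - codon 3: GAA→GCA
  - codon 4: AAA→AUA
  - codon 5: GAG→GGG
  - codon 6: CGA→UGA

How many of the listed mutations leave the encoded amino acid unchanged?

1

Codon 1: AUG (Met) → GUG (Val) — missense.
Codon 2: GGG (Gly) → GGU (Gly) — synonymous.
Codon 3: GAA (Glu) → GCA (Ala) — missense.
Codon 4: AAA (Lys) → AUA (Ile) — missense.
Codon 5: GAG (Glu) → GGG (Gly) — missense.
Codon 6: CGA (Arg) → UGA (Stop) — nonsense.
Synonymous: 1 of 6.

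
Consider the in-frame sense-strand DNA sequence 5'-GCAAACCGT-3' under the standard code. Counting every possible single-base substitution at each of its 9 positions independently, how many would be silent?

7

Codon 1 (GCA, Ala): 3 synonymous substitutions.
Codon 2 (AAC, Asn): 1 synonymous substitution.
Codon 3 (CGT, Arg): 3 synonymous substitutions.
Total: 3 + 1 + 3 = 7.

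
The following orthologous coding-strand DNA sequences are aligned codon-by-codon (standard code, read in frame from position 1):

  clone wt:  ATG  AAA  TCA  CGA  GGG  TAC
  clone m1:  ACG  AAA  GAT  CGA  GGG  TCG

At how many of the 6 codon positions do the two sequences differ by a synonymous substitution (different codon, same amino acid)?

0

Codon 1: ATG Met / ACG Thr — nonsynonymous.
Codon 2: AAA Lys / AAA Lys — identical.
Codon 3: TCA Ser / GAT Asp — nonsynonymous.
Codon 4: CGA Arg / CGA Arg — identical.
Codon 5: GGG Gly / GGG Gly — identical.
Codon 6: TAC Tyr / TCG Ser — nonsynonymous.
Synonymous differences: 0.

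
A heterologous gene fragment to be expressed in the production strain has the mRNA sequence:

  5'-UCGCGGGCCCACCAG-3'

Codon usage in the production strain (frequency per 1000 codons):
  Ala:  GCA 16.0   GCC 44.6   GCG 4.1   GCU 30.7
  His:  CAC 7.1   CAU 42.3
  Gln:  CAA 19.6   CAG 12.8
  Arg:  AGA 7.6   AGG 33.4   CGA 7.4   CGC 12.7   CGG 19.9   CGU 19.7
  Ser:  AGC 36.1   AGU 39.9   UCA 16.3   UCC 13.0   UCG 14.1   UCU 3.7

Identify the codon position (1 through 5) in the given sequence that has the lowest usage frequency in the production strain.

Codon 1 UCG (Ser): 14.1 per 1000.
Codon 2 CGG (Arg): 19.9 per 1000.
Codon 3 GCC (Ala): 44.6 per 1000.
Codon 4 CAC (His): 7.1 per 1000.
Codon 5 CAG (Gln): 12.8 per 1000.
Lowest frequency is 7.1 at codon 4.

4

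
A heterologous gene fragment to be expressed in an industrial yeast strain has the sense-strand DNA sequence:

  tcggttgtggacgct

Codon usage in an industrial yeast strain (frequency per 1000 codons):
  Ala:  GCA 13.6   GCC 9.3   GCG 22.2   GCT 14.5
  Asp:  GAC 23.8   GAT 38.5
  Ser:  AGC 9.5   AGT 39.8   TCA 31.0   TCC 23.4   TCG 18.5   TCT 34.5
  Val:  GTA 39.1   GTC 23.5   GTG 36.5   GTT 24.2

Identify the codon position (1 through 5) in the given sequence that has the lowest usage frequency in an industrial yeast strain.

Codon 1 TCG (Ser): 18.5 per 1000.
Codon 2 GTT (Val): 24.2 per 1000.
Codon 3 GTG (Val): 36.5 per 1000.
Codon 4 GAC (Asp): 23.8 per 1000.
Codon 5 GCT (Ala): 14.5 per 1000.
Lowest frequency is 14.5 at codon 5.

5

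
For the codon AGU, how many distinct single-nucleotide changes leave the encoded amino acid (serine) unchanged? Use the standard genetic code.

1

Position 1: none → 0 synonymous.
Position 2: none → 0 synonymous.
Position 3: AGC → 1 synonymous.
Total: 0 + 0 + 1 = 1.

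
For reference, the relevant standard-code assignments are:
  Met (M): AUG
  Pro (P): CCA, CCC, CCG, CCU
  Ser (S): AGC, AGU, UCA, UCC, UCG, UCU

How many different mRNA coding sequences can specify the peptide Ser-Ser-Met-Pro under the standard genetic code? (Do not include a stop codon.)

144

Ser: 6 codons.
Ser: 6 codons.
Met: 1 codon.
Pro: 4 codons.
6 × 6 × 1 × 4 = 144.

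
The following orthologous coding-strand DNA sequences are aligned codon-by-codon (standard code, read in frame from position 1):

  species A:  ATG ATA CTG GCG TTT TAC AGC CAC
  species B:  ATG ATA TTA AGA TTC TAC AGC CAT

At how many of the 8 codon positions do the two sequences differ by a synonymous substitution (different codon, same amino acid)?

Codon 1: ATG Met / ATG Met — identical.
Codon 2: ATA Ile / ATA Ile — identical.
Codon 3: CTG Leu / TTA Leu — synonymous.
Codon 4: GCG Ala / AGA Arg — nonsynonymous.
Codon 5: TTT Phe / TTC Phe — synonymous.
Codon 6: TAC Tyr / TAC Tyr — identical.
Codon 7: AGC Ser / AGC Ser — identical.
Codon 8: CAC His / CAT His — synonymous.
Synonymous differences: 3.

3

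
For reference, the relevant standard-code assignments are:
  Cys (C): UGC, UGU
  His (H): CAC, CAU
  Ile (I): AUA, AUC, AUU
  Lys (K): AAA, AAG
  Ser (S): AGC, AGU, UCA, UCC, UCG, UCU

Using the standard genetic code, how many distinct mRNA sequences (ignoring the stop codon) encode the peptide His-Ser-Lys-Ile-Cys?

His: 2 codons.
Ser: 6 codons.
Lys: 2 codons.
Ile: 3 codons.
Cys: 2 codons.
2 × 6 × 2 × 3 × 2 = 144.

144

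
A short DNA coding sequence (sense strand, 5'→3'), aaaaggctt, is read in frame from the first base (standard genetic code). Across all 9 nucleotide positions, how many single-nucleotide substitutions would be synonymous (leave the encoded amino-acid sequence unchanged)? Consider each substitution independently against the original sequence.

Codon 1 (AAA, Lys): 1 synonymous substitution.
Codon 2 (AGG, Arg): 2 synonymous substitutions.
Codon 3 (CTT, Leu): 3 synonymous substitutions.
Total: 1 + 2 + 3 = 6.

6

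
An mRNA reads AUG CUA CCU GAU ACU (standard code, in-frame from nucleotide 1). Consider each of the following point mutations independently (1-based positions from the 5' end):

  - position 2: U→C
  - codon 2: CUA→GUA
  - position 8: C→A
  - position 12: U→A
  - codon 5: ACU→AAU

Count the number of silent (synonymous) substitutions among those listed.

0

Codon 1: AUG (Met) → ACG (Thr) — missense.
Codon 2: CUA (Leu) → GUA (Val) — missense.
Codon 3: CCU (Pro) → CAU (His) — missense.
Codon 4: GAU (Asp) → GAA (Glu) — missense.
Codon 5: ACU (Thr) → AAU (Asn) — missense.
Synonymous: 0 of 5.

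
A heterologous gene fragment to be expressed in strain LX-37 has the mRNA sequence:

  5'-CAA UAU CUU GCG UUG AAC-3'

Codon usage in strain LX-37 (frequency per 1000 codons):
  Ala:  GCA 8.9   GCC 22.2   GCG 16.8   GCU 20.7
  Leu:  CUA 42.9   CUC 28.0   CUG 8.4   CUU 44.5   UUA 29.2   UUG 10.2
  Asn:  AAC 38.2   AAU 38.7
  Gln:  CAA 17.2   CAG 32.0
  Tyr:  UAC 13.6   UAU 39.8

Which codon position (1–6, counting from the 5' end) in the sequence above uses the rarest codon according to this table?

5

Codon 1 CAA (Gln): 17.2 per 1000.
Codon 2 UAU (Tyr): 39.8 per 1000.
Codon 3 CUU (Leu): 44.5 per 1000.
Codon 4 GCG (Ala): 16.8 per 1000.
Codon 5 UUG (Leu): 10.2 per 1000.
Codon 6 AAC (Asn): 38.2 per 1000.
Lowest frequency is 10.2 at codon 5.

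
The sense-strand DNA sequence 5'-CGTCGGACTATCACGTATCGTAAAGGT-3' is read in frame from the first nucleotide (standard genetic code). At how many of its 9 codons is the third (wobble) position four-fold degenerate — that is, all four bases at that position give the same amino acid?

Codon 1 CGT (Arg): third position 4-fold.
Codon 2 CGG (Arg): third position 4-fold.
Codon 3 ACT (Thr): third position 4-fold.
Codon 4 ATC (Ile): third position 3-fold.
Codon 5 ACG (Thr): third position 4-fold.
Codon 6 TAT (Tyr): third position 2-fold.
Codon 7 CGT (Arg): third position 4-fold.
Codon 8 AAA (Lys): third position 2-fold.
Codon 9 GGT (Gly): third position 4-fold.
Four-fold degenerate third positions: 6.

6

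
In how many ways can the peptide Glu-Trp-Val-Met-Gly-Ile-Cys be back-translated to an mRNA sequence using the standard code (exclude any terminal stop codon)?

192

Glu: 2 codons.
Trp: 1 codon.
Val: 4 codons.
Met: 1 codon.
Gly: 4 codons.
Ile: 3 codons.
Cys: 2 codons.
2 × 1 × 4 × 1 × 4 × 3 × 2 = 192.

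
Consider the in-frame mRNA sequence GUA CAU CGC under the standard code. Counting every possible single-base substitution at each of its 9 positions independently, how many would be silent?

7

Codon 1 (GUA, Val): 3 synonymous substitutions.
Codon 2 (CAU, His): 1 synonymous substitution.
Codon 3 (CGC, Arg): 3 synonymous substitutions.
Total: 3 + 1 + 3 = 7.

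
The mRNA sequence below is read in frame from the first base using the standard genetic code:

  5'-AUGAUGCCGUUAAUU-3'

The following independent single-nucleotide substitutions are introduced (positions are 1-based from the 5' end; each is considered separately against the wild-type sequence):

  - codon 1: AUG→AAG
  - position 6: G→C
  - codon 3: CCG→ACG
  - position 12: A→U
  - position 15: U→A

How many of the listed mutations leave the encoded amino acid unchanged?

1

Codon 1: AUG (Met) → AAG (Lys) — missense.
Codon 2: AUG (Met) → AUC (Ile) — missense.
Codon 3: CCG (Pro) → ACG (Thr) — missense.
Codon 4: UUA (Leu) → UUU (Phe) — missense.
Codon 5: AUU (Ile) → AUA (Ile) — synonymous.
Synonymous: 1 of 5.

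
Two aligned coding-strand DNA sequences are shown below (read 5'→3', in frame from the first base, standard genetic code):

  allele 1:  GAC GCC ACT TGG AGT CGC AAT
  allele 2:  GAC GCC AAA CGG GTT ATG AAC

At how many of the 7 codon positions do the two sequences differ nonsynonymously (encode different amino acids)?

4

Codon 1: GAC Asp / GAC Asp — identical.
Codon 2: GCC Ala / GCC Ala — identical.
Codon 3: ACT Thr / AAA Lys — nonsynonymous.
Codon 4: TGG Trp / CGG Arg — nonsynonymous.
Codon 5: AGT Ser / GTT Val — nonsynonymous.
Codon 6: CGC Arg / ATG Met — nonsynonymous.
Codon 7: AAT Asn / AAC Asn — synonymous.
Nonsynonymous differences: 4.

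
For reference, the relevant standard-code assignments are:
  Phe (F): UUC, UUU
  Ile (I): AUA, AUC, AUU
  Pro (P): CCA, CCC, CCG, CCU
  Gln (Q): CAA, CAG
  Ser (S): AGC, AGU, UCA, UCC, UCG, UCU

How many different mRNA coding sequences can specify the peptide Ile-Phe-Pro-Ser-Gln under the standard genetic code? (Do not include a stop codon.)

288

Ile: 3 codons.
Phe: 2 codons.
Pro: 4 codons.
Ser: 6 codons.
Gln: 2 codons.
3 × 2 × 4 × 6 × 2 = 288.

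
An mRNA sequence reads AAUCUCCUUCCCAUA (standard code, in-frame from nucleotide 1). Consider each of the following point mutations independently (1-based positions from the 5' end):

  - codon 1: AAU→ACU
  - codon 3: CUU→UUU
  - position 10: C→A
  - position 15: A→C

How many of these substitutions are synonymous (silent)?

Codon 1: AAU (Asn) → ACU (Thr) — missense.
Codon 3: CUU (Leu) → UUU (Phe) — missense.
Codon 4: CCC (Pro) → ACC (Thr) — missense.
Codon 5: AUA (Ile) → AUC (Ile) — synonymous.
Synonymous: 1 of 4.

1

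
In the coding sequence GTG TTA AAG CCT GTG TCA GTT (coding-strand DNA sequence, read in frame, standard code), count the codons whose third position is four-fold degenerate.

5

Codon 1 GTG (Val): third position 4-fold.
Codon 2 TTA (Leu): third position 2-fold.
Codon 3 AAG (Lys): third position 2-fold.
Codon 4 CCT (Pro): third position 4-fold.
Codon 5 GTG (Val): third position 4-fold.
Codon 6 TCA (Ser): third position 4-fold.
Codon 7 GTT (Val): third position 4-fold.
Four-fold degenerate third positions: 5.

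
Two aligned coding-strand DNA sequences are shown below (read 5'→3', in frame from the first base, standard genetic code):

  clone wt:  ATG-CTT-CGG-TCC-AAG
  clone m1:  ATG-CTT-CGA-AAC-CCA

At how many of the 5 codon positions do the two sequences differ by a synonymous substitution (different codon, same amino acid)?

1

Codon 1: ATG Met / ATG Met — identical.
Codon 2: CTT Leu / CTT Leu — identical.
Codon 3: CGG Arg / CGA Arg — synonymous.
Codon 4: TCC Ser / AAC Asn — nonsynonymous.
Codon 5: AAG Lys / CCA Pro — nonsynonymous.
Synonymous differences: 1.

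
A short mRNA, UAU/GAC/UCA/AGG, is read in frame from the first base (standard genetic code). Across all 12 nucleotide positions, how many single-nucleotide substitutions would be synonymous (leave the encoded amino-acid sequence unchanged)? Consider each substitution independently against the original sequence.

Codon 1 (UAU, Tyr): 1 synonymous substitution.
Codon 2 (GAC, Asp): 1 synonymous substitution.
Codon 3 (UCA, Ser): 3 synonymous substitutions.
Codon 4 (AGG, Arg): 2 synonymous substitutions.
Total: 1 + 1 + 3 + 2 = 7.

7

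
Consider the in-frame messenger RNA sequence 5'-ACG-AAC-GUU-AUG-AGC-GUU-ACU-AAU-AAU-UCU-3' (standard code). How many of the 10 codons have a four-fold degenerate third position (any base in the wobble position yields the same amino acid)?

Codon 1 ACG (Thr): third position 4-fold.
Codon 2 AAC (Asn): third position 2-fold.
Codon 3 GUU (Val): third position 4-fold.
Codon 4 AUG (Met): third position 1-fold.
Codon 5 AGC (Ser): third position 2-fold.
Codon 6 GUU (Val): third position 4-fold.
Codon 7 ACU (Thr): third position 4-fold.
Codon 8 AAU (Asn): third position 2-fold.
Codon 9 AAU (Asn): third position 2-fold.
Codon 10 UCU (Ser): third position 4-fold.
Four-fold degenerate third positions: 5.

5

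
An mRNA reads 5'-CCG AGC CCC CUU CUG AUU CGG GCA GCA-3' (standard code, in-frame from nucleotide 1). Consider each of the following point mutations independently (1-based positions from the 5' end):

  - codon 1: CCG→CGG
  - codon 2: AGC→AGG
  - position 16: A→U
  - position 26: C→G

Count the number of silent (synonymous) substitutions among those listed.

Codon 1: CCG (Pro) → CGG (Arg) — missense.
Codon 2: AGC (Ser) → AGG (Arg) — missense.
Codon 6: AUU (Ile) → UUU (Phe) — missense.
Codon 9: GCA (Ala) → GGA (Gly) — missense.
Synonymous: 0 of 4.

0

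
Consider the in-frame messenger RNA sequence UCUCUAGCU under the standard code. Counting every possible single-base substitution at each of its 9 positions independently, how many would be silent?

10

Codon 1 (UCU, Ser): 3 synonymous substitutions.
Codon 2 (CUA, Leu): 4 synonymous substitutions.
Codon 3 (GCU, Ala): 3 synonymous substitutions.
Total: 3 + 4 + 3 = 10.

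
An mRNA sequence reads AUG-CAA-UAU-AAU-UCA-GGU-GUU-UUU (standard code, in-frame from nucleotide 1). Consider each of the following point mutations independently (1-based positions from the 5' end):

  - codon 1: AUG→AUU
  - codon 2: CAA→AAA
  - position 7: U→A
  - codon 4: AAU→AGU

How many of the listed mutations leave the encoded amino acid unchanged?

0

Codon 1: AUG (Met) → AUU (Ile) — missense.
Codon 2: CAA (Gln) → AAA (Lys) — missense.
Codon 3: UAU (Tyr) → AAU (Asn) — missense.
Codon 4: AAU (Asn) → AGU (Ser) — missense.
Synonymous: 0 of 4.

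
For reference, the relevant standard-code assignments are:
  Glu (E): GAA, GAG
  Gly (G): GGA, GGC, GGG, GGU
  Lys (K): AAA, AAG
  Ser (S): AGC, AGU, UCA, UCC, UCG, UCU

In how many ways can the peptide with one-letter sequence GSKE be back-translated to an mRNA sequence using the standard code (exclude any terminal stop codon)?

Gly: 4 codons.
Ser: 6 codons.
Lys: 2 codons.
Glu: 2 codons.
4 × 6 × 2 × 2 = 96.

96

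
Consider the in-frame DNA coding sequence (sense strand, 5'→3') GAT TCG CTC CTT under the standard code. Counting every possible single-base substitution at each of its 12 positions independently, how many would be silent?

10

Codon 1 (GAT, Asp): 1 synonymous substitution.
Codon 2 (TCG, Ser): 3 synonymous substitutions.
Codon 3 (CTC, Leu): 3 synonymous substitutions.
Codon 4 (CTT, Leu): 3 synonymous substitutions.
Total: 1 + 3 + 3 + 3 = 10.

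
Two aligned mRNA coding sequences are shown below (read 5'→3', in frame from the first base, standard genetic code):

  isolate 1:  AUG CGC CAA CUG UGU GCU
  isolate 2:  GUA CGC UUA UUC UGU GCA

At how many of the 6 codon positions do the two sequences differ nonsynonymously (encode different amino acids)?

Codon 1: AUG Met / GUA Val — nonsynonymous.
Codon 2: CGC Arg / CGC Arg — identical.
Codon 3: CAA Gln / UUA Leu — nonsynonymous.
Codon 4: CUG Leu / UUC Phe — nonsynonymous.
Codon 5: UGU Cys / UGU Cys — identical.
Codon 6: GCU Ala / GCA Ala — synonymous.
Nonsynonymous differences: 3.

3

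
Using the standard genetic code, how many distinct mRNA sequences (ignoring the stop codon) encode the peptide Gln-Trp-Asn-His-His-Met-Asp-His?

Gln: 2 codons.
Trp: 1 codon.
Asn: 2 codons.
His: 2 codons.
His: 2 codons.
Met: 1 codon.
Asp: 2 codons.
His: 2 codons.
2 × 1 × 2 × 2 × 2 × 1 × 2 × 2 = 64.

64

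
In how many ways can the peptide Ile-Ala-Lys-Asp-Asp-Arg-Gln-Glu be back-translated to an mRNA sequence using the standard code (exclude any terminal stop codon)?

Ile: 3 codons.
Ala: 4 codons.
Lys: 2 codons.
Asp: 2 codons.
Asp: 2 codons.
Arg: 6 codons.
Gln: 2 codons.
Glu: 2 codons.
3 × 4 × 2 × 2 × 2 × 6 × 2 × 2 = 2304.

2304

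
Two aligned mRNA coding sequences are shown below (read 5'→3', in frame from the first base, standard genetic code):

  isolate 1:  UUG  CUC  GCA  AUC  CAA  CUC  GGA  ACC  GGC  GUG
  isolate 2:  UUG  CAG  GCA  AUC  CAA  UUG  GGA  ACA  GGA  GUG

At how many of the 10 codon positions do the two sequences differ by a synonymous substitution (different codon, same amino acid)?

Codon 1: UUG Leu / UUG Leu — identical.
Codon 2: CUC Leu / CAG Gln — nonsynonymous.
Codon 3: GCA Ala / GCA Ala — identical.
Codon 4: AUC Ile / AUC Ile — identical.
Codon 5: CAA Gln / CAA Gln — identical.
Codon 6: CUC Leu / UUG Leu — synonymous.
Codon 7: GGA Gly / GGA Gly — identical.
Codon 8: ACC Thr / ACA Thr — synonymous.
Codon 9: GGC Gly / GGA Gly — synonymous.
Codon 10: GUG Val / GUG Val — identical.
Synonymous differences: 3.

3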